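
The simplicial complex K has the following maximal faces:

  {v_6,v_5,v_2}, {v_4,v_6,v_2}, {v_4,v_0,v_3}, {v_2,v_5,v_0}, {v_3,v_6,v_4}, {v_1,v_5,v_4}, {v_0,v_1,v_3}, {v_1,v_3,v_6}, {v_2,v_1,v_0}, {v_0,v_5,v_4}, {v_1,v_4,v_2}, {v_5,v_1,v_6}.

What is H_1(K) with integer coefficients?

Order the vertices as v_0 < v_1 < v_2 < v_3 < v_4 < v_5 < v_6. Listing each simplex with vertices in this order, K has dimension 2 with simplices:

  0-simplices (7): [v_0], [v_1], [v_2], [v_3], [v_4], [v_5], [v_6]
  1-simplices (18): (18 of them)
  2-simplices (12): (12 of them)

so the chain groups are C_0 ≅ Z^7, C_1 ≅ Z^18, C_2 ≅ Z^12.

Boundary ∂_1: C_1 → C_0 sends each edge [p,q] (with p < q) to q − p. For instance
  ∂[v_1,v_5] = [v_5] − [v_1].
As a 7×18 matrix over Z this has rank 6, with invariant factors (1,1,1,1,1,1).

∂_2: C_2 → C_1 sends each 2-simplex [p,q,r] to [q,r] − [p,r] + [p,q]. For instance
  ∂[v_0,v_4,v_5] = [v_4,v_5] − [v_0,v_5] + [v_0,v_4],
  ∂[v_1,v_2,v_4] = [v_2,v_4] − [v_1,v_4] + [v_1,v_2].
The resulting 18×12 matrix has rank 12, and its Smith normal form has invariant factors (1,1,1,1,1,1,1,1,1,1,1,2).

Now H_k = ker ∂_k / im ∂_{k+1}, so:

  H_1: rank ker ∂_1 − rank ∂_2 = (18 − 6) − 12 = 0, and ∂_2 has invariant factor 2 > 1, so H_1 = Z/2Z.

(K is a triangulation of the real projective plane RP^2.)

H_1 ≅ Z/2Z.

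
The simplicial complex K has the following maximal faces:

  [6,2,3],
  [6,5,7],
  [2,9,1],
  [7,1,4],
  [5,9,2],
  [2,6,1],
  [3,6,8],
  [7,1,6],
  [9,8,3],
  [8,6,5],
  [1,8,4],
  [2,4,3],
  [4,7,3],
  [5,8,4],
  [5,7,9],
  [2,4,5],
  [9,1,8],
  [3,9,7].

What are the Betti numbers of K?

b_0 = 1, b_1 = 2, b_2 = 1.

Fix the vertex order 1 < 2 < 3 < 4 < 5 < 6 < 7 < 8 < 9 and write every simplex with vertices in increasing order. Then dim K = 2 and the simplices of K are:

  0-simplices (9): [1], [2], [3], [4], [5], [6], [7], [8], [9]
  1-simplices (27): (27 of them)
  2-simplices (18): [1,2,6], [1,2,9], [1,4,7], [1,4,8], [1,6,7], [1,8,9], [2,3,4], [2,3,6], [2,4,5], [2,5,9], [3,4,7], [3,6,8], [3,7,9], [3,8,9], [4,5,8], [5,6,7], [5,6,8], [5,7,9]

giving chain groups C_0 ≅ Z^9, C_1 ≅ Z^27, C_2 ≅ Z^18.

Boundary ∂_1: C_1 → C_0 maps an edge to its endpoints' difference, ∂[p,q] = q − p.
The 9×27 boundary matrix has rank 8 and Smith normal form diag(1,1,1,1,1,1,1,1).

∂_2: C_2 → C_1 sends each 2-simplex [p,q,r] to [q,r] − [p,r] + [p,q]. For instance
  ∂[1,6,7] = [6,7] − [1,7] + [1,6],
  ∂[3,8,9] = [8,9] − [3,9] + [3,8].
The 27×18 boundary matrix has rank 17 and Smith normal form diag(1,1,1,1,1,1,1,1,1,1,1,1,1,1,1,1,1).

Computing H_k = (kernel of ∂_k) / (image of ∂_{k+1}):

  H_0: rank C_0 − rank ∂_1 = 9 − 8 = 1, and the invariant factors of ∂_1 are all 1, so H_0 ≅ Z.
  H_1: rank ker ∂_1 − rank ∂_2 = (27 − 8) − 17 = 2, and the invariant factors of ∂_2 are all 1, so H_1 ≅ Z^2.
  H_2: rank ker ∂_2 − rank ∂_3 = (18 − 17) − 0 = 1, and there is no ∂_3, so H_2 ≅ Z.

(K is a triangulation of the torus T^2.)

Hence the Betti numbers are b_0 = 1, b_1 = 2, b_2 = 1.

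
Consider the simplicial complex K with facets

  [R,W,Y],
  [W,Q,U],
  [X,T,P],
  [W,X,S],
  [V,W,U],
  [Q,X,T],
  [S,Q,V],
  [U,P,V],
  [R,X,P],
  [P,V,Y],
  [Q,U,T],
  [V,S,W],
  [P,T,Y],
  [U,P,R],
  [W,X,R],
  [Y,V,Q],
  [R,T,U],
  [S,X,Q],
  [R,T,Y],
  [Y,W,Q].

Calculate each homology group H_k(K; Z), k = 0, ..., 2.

H_0 ≅ Z,  H_1 ≅ Z ⊕ Z/2,  H_2 = 0.

We work with the vertex ordering P < Q < R < S < T < U < V < W < X < Y. The simplices of K, each written with vertices in increasing order, are:

  0-simplices (10): P, Q, R, S, T, U, V, W, X, Y
  1-simplices (30): PR, PT, PU, PV, PX, PY, QS, QT, QU, QV, QW, QX, QY, RT, RU, RW, RX, RY, SV, SW, SX, TU, TX, TY, UV, UW, VW, VY, WX, WY
  2-simplices (20): PRU, PRX, PTX, PTY, PUV, PVY, QSV, QSX, QTU, QTX, QUW, QVY, QWY, RTU, RTY, RWX, RWY, SVW, SWX, UVW

so the chain groups are C_0 ≅ Z^10, C_1 ≅ Z^30, C_2 ≅ Z^20.

Boundary ∂_1: C_1 → C_0 sends each edge [p,q] (with p < q) to q − p. For instance
  ∂TU = U − T.
As a 10×30 matrix over Z this has rank 9, with invariant factors (1,1,1,1,1,1,1,1,1).

∂_2: C_2 → C_1 maps a triangle to the signed sum of its edges. For instance
  ∂RWY = WY − RY + RW,
  ∂PRX = RX − PX + PR.
The 30×20 boundary matrix has rank 20 and Smith normal form diag(1,1,1,1,1,1,1,1,1,1,1,1,1,1,1,1,1,1,1,2).

Reading off H_k = ker ∂_k / im ∂_{k+1}:

  H_0: rank C_0 − rank ∂_1 = 10 − 9 = 1, and the invariant factors of ∂_1 are all 1, so H_0 ≅ Z.
  H_1: rank ker ∂_1 − rank ∂_2 = (30 − 9) − 20 = 1, and ∂_2 has invariant factor 2 > 1, so H_1 ≅ Z ⊕ Z/2.
  H_2: rank ker ∂_2 − rank ∂_3 = (20 − 20) − 0 = 0, and there is no ∂_3, so H_2 ≅ 0.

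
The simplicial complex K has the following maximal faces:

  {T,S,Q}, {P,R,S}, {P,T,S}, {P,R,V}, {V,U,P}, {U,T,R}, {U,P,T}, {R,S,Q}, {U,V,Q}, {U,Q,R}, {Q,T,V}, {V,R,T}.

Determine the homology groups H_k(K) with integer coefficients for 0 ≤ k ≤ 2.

H_0 ≅ Z,  H_1 ≅ Z/2,  H_2 = 0.

Order the vertices as P < Q < R < S < T < U < V. Listing each simplex with vertices in this order, K has dimension 2 with simplices:

  0-simplices (7): P, Q, R, S, T, U, V
  1-simplices (18): PR, PS, PT, PU, PV, QR, QS, QT, QU, QV, RS, RT, RU, RV, ST, TU, TV, UV
  2-simplices (12): PRS, PRV, PST, PTU, PUV, QRS, QRU, QST, QTV, QUV, RTU, RTV

giving chain groups C_0 ≅ Z^7, C_1 ≅ Z^18, C_2 ≅ Z^12.

The boundary map ∂_1: C_1 → C_0 is given by ∂[p,q] = [q] − [p].
The resulting 7×18 matrix has rank 6, and its Smith normal form has invariant factors (1,1,1,1,1,1).

Boundary ∂_2: C_2 → C_1 sends each 2-simplex [p,q,r] to [q,r] − [p,r] + [p,q]. For instance
  ∂PRS = RS − PS + PR,
  ∂QRS = RS − QS + QR.
As a 18×12 matrix over Z this has rank 12, with invariant factors (1,1,1,1,1,1,1,1,1,1,1,2).

Now H_k = ker ∂_k / im ∂_{k+1}, so:

  H_0: rank C_0 − rank ∂_1 = 7 − 6 = 1, and the invariant factors of ∂_1 are all 1, so H_0 = Z.
  H_1: rank ker ∂_1 − rank ∂_2 = (18 − 6) − 12 = 0, and ∂_2 has invariant factor 2 > 1, so H_1 = Z/2.
  H_2: rank ker ∂_2 − rank ∂_3 = (12 − 12) − 0 = 0, and there is no ∂_3, so H_2 = 0.

(K is a triangulation of the real projective plane RP^2.)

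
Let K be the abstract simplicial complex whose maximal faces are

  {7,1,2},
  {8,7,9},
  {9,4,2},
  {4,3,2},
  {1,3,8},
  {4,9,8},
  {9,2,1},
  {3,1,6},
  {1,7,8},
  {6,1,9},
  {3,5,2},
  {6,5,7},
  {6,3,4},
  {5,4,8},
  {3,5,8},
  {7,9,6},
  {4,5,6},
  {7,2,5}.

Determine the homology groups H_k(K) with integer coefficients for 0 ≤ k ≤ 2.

We work with the vertex ordering 1 < 2 < 3 < 4 < 5 < 6 < 7 < 8 < 9. The simplices of K, each written with vertices in increasing order, are:

  0-simplices (9): [1], [2], [3], [4], [5], [6], [7], [8], [9]
  1-simplices (27): (27 of them)
  2-simplices (18): [1,2,7], [1,2,9], [1,3,6], [1,3,8], [1,6,9], [1,7,8], [2,3,4], [2,3,5], [2,4,9], [2,5,7], [3,4,6], [3,5,8], [4,5,6], [4,5,8], [4,8,9], [5,6,7], [6,7,9], [7,8,9]

so the chain groups are C_0 ≅ Z^9, C_1 ≅ Z^27, C_2 ≅ Z^18.

Boundary ∂_1: C_1 → C_0 is given by ∂[p,q] = [q] − [p].
As a 9×27 matrix over Z this has rank 8, with invariant factors (1,1,1,1,1,1,1,1).

Boundary ∂_2: C_2 → C_1 acts by ∂[p,q,r] = [q,r] − [p,r] + [p,q]. For instance
  ∂[3,5,8] = [5,8] − [3,8] + [3,5],
  ∂[5,6,7] = [6,7] − [5,7] + [5,6].
This gives a 27×18 integer matrix of rank 18; reducing to Smith normal form yields diagonal entries (1,1,1,1,1,1,1,1,1,1,1,1,1,1,1,1,1,2).

Now H_k = ker ∂_k / im ∂_{k+1}, so:

  H_0: rank C_0 − rank ∂_1 = 9 − 8 = 1, and the invariant factors of ∂_1 are all 1, so H_0 = Z.
  H_1: rank ker ∂_1 − rank ∂_2 = (27 − 8) − 18 = 1, and ∂_2 has invariant factor 2 > 1, so H_1 = Z ⊕ Z/2Z.
  H_2: rank ker ∂_2 − rank ∂_3 = (18 − 18) − 0 = 0, and there is no ∂_3, so H_2 = 0.

(K is a triangulation of the Klein bottle.)

H_0 = Z,  H_1 = Z ⊕ Z/2Z,  H_2 = 0.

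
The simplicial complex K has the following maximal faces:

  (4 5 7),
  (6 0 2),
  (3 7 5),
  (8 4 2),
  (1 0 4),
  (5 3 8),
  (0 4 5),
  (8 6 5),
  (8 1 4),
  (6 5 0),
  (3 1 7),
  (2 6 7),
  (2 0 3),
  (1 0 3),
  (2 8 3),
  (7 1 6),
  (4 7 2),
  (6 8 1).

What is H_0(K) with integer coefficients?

H_0 = Z.

Take the total order 0 < 1 < 2 < 3 < 4 < 5 < 6 < 7 < 8 on the vertex set. Then K (dimension 2) consists of the simplices:

  0-simplices (9): [0], [1], [2], [3], [4], [5], [6], [7], [8]
  1-simplices (27): (27 of them)
  2-simplices (18): [0,1,3], [0,1,4], [0,2,3], [0,2,6], [0,4,5], [0,5,6], [1,3,7], [1,4,8], [1,6,7], [1,6,8], [2,3,8], [2,4,7], [2,4,8], [2,6,7], [3,5,7], [3,5,8], [4,5,7], [5,6,8]

Hence C_0 ≅ Z^9, C_1 ≅ Z^27, C_2 ≅ Z^18.

∂_1: C_1 → C_0 maps an edge to its endpoints' difference, ∂[p,q] = q − p.
As a 9×27 matrix over Z this has rank 8, with invariant factors (1,1,1,1,1,1,1,1).

∂_2: C_2 → C_1 acts by ∂[p,q,r] = [q,r] − [p,r] + [p,q]. For instance
  ∂[2,4,7] = [4,7] − [2,7] + [2,4],
  ∂[0,1,3] = [1,3] − [0,3] + [0,1].
As a 27×18 matrix over Z this has rank 17, with invariant factors (1,1,1,1,1,1,1,1,1,1,1,1,1,1,1,1,1).

Computing H_k = (kernel of ∂_k) / (image of ∂_{k+1}):

  H_0: rank C_0 − rank ∂_1 = 9 − 8 = 1, and the invariant factors of ∂_1 are all 1, so H_0 ≅ Z.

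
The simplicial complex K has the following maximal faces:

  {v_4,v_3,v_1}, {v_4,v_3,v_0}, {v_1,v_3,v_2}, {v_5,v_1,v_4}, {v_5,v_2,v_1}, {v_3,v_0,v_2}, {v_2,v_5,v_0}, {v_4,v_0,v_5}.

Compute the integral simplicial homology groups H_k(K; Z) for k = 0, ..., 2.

H_0 = Z,  H_1 = 0,  H_2 = Z.

Order the vertices as v_0 < v_1 < v_2 < v_3 < v_4 < v_5. Listing each simplex with vertices in this order, K has dimension 2 with simplices:

  0-simplices (6): [v_0], [v_1], [v_2], [v_3], [v_4], [v_5]
  1-simplices (12): [v_0,v_2], [v_0,v_3], [v_0,v_4], [v_0,v_5], [v_1,v_2], [v_1,v_3], [v_1,v_4], [v_1,v_5], [v_2,v_3], [v_2,v_5], [v_3,v_4], [v_4,v_5]
  2-simplices (8): [v_0,v_2,v_3], [v_0,v_2,v_5], [v_0,v_3,v_4], [v_0,v_4,v_5], [v_1,v_2,v_3], [v_1,v_2,v_5], [v_1,v_3,v_4], [v_1,v_4,v_5]

Hence C_0 ≅ Z^6, C_1 ≅ Z^12, C_2 ≅ Z^8.

∂_1: C_1 → C_0 sends each edge [p,q] (with p < q) to q − p.
This gives a 6×12 integer matrix of rank 5; reducing to Smith normal form yields diagonal entries (1,1,1,1,1).

Boundary ∂_2: C_2 → C_1 sends each 2-simplex [p,q,r] to [q,r] − [p,r] + [p,q]. For instance
  ∂[v_0,v_4,v_5] = [v_4,v_5] − [v_0,v_5] + [v_0,v_4],
  ∂[v_1,v_2,v_5] = [v_2,v_5] − [v_1,v_5] + [v_1,v_2].
The resulting 12×8 matrix has rank 7, and its Smith normal form has invariant factors (1,1,1,1,1,1,1).

From H_k ≅ ker(∂_k) / im(∂_{k+1}) we obtain:

  H_0: rank C_0 − rank ∂_1 = 6 − 5 = 1, and the invariant factors of ∂_1 are all 1, so H_0 = Z.
  H_1: rank ker ∂_1 − rank ∂_2 = (12 − 5) − 7 = 0, and the invariant factors of ∂_2 are all 1, so H_1 = 0.
  H_2: rank ker ∂_2 − rank ∂_3 = (8 − 7) − 0 = 1, and there is no ∂_3, so H_2 = Z.

As a check, the Euler characteristic is 6 − 12 + 8 = 2, which agrees with 1 − 0 + 1 = 2.
(K is a triangulation of the 2-sphere S^2.)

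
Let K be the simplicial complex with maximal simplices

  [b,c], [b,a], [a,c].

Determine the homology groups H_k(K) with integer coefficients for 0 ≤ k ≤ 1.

H_0 ≅ Z,  H_1 ≅ Z.

We work with the vertex ordering a < b < c. The simplices of K, each written with vertices in increasing order, are:

  0-simplices (3): a, b, c
  1-simplices (3): ab, ac, bc

giving chain groups C_0 ≅ Z^3, C_1 ≅ Z^3.

∂_1: C_1 → C_0 maps an edge to its endpoints' difference, ∂[p,q] = q − p. For instance
  ∂ab = b − a.
This gives a 3×3 integer matrix of rank 2; reducing to Smith normal form yields diagonal entries (1,1).

Now H_k = ker ∂_k / im ∂_{k+1}, so:

  H_0: rank C_0 − rank ∂_1 = 3 − 2 = 1, and the invariant factors of ∂_1 are all 1, so H_0 ≅ Z.
  H_1: rank ker ∂_1 − rank ∂_2 = (3 − 2) − 0 = 1, and there is no ∂_2, so H_1 ≅ Z.

As a check, the Euler characteristic is 3 − 3 = 0, which agrees with 1 − 1 = 0.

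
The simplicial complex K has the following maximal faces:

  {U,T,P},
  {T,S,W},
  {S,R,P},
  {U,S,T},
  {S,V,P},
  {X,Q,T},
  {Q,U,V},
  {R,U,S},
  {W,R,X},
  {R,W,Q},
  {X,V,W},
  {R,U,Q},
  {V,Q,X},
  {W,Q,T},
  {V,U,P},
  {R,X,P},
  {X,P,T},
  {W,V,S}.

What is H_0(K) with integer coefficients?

We work with the vertex ordering P < Q < R < S < T < U < V < W < X. The simplices of K, each written with vertices in increasing order, are:

  0-simplices (9): P, Q, R, S, T, U, V, W, X
  1-simplices (27): PR, PS, PT, PU, PV, PX, QR, QT, QU, QV, QW, QX, RS, RU, RW, RX, ST, SU, SV, SW, TU, TW, TX, UV, VW, VX, WX
  2-simplices (18): PRS, PRX, PSV, PTU, PTX, PUV, QRU, QRW, QTW, QTX, QUV, QVX, RSU, RWX, STU, STW, SVW, VWX

so the chain groups are C_0 ≅ Z^9, C_1 ≅ Z^27, C_2 ≅ Z^18.

∂_1: C_1 → C_0 is given by ∂[p,q] = [q] − [p]. For instance
  ∂QV = V − Q.
This gives a 9×27 integer matrix of rank 8; reducing to Smith normal form yields diagonal entries (1,1,1,1,1,1,1,1).

The boundary map ∂_2: C_2 → C_1 maps a triangle to the signed sum of its edges. For instance
  ∂QVX = VX − QX + QV,
  ∂PTU = TU − PU + PT.
The 27×18 boundary matrix has rank 18 and Smith normal form diag(1,1,1,1,1,1,1,1,1,1,1,1,1,1,1,1,1,2).

From H_k ≅ ker(∂_k) / im(∂_{k+1}) we obtain:

  H_0: rank C_0 − rank ∂_1 = 9 − 8 = 1, and the invariant factors of ∂_1 are all 1, so H_0 ≅ Z.

H_0 = Z.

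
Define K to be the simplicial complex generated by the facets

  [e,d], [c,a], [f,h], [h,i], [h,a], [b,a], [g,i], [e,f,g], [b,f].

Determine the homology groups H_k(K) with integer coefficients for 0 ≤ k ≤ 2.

Fix the vertex order a < b < c < d < e < f < g < h < i and write every simplex with vertices in increasing order. Then dim K = 2 and the simplices of K are:

  0-simplices (9): a, b, c, d, e, f, g, h, i
  1-simplices (11): ab, ac, ah, bf, de, ef, eg, fg, fh, gi, hi
  2-simplices (1): efg

Hence C_0 ≅ Z^9, C_1 ≅ Z^11, C_2 ≅ Z^1.

Boundary ∂_1: C_1 → C_0 sends each edge [p,q] (with p < q) to q − p.
The 9×11 boundary matrix has rank 8 and Smith normal form diag(1,1,1,1,1,1,1,1).

∂_2: C_2 → C_1 acts by ∂[p,q,r] = [q,r] − [p,r] + [p,q]. For instance
  ∂efg = fg − eg + ef.
The 11×1 boundary matrix has rank 1 and Smith normal form diag(1).

Now H_k = ker ∂_k / im ∂_{k+1}, so:

  H_0: rank C_0 − rank ∂_1 = 9 − 8 = 1, and the invariant factors of ∂_1 are all 1, so H_0 = Z.
  H_1: rank ker ∂_1 − rank ∂_2 = (11 − 8) − 1 = 2, and the invariant factors of ∂_2 are all 1, so H_1 = Z^2.
  H_2: rank ker ∂_2 − rank ∂_3 = (1 − 1) − 0 = 0, and there is no ∂_3, so H_2 = 0.

As a check, the Euler characteristic is 9 − 11 + 1 = -1, which agrees with 1 − 2 + 0 = -1.

H_0 ≅ Z,  H_1 ≅ Z^2,  H_2 = 0.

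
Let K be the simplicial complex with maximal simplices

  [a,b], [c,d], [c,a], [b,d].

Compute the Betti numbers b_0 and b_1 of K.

b_0 = 1, b_1 = 1.

Take the total order a < b < c < d on the vertex set. Then K (dimension 1) consists of the simplices:

  0-simplices (4): a, b, c, d
  1-simplices (4): ab, ac, bd, cd

Hence C_0 ≅ Z^4, C_1 ≅ Z^4.

∂_1: C_1 → C_0 sends each edge [p,q] (with p < q) to q − p. For instance
  ∂ab = b − a.
As a 4×4 matrix over Z this has rank 3, with invariant factors (1,1,1).

From H_k ≅ ker(∂_k) / im(∂_{k+1}) we obtain:

  H_0: rank C_0 − rank ∂_1 = 4 − 3 = 1, and the invariant factors of ∂_1 are all 1, so H_0 = Z.
  H_1: rank ker ∂_1 − rank ∂_2 = (4 − 3) − 0 = 1, and there is no ∂_2, so H_1 = Z.

Hence the Betti numbers are b_0 = 1, b_1 = 1.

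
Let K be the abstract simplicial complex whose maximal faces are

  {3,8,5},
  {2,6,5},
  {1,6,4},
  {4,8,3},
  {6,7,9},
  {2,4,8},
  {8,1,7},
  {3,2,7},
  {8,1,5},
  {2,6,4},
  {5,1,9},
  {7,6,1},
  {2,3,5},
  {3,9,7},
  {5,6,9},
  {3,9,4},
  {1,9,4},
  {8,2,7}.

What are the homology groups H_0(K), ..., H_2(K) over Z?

H_0 ≅ Z,  H_1 ≅ Z × Z/2,  H_2 = 0.

Fix the vertex order 1 < 2 < 3 < 4 < 5 < 6 < 7 < 8 < 9 and write every simplex with vertices in increasing order. Then dim K = 2 and the simplices of K are:

  0-simplices (9): [1], [2], [3], [4], [5], [6], [7], [8], [9]
  1-simplices (27): (27 of them)
  2-simplices (18): [1,4,6], [1,4,9], [1,5,8], [1,5,9], [1,6,7], [1,7,8], [2,3,5], [2,3,7], [2,4,6], [2,4,8], [2,5,6], [2,7,8], [3,4,8], [3,4,9], [3,5,8], [3,7,9], [5,6,9], [6,7,9]

giving chain groups C_0 ≅ Z^9, C_1 ≅ Z^27, C_2 ≅ Z^18.

Boundary ∂_1: C_1 → C_0 maps an edge to its endpoints' difference, ∂[p,q] = q − p. For instance
  ∂[5,8] = [8] − [5].
This gives a 9×27 integer matrix of rank 8; reducing to Smith normal form yields diagonal entries (1,1,1,1,1,1,1,1).

Boundary ∂_2: C_2 → C_1 maps a triangle to the signed sum of its edges. For instance
  ∂[2,4,8] = [4,8] − [2,8] + [2,4],
  ∂[1,4,9] = [4,9] − [1,9] + [1,4].
This gives a 27×18 integer matrix of rank 18; reducing to Smith normal form yields diagonal entries (1,1,1,1,1,1,1,1,1,1,1,1,1,1,1,1,1,2).

Reading off H_k = ker ∂_k / im ∂_{k+1}:

  H_0: rank C_0 − rank ∂_1 = 9 − 8 = 1, and the invariant factors of ∂_1 are all 1, so H_0 ≅ Z.
  H_1: rank ker ∂_1 − rank ∂_2 = (27 − 8) − 18 = 1, and ∂_2 has invariant factor 2 > 1, so H_1 ≅ Z × Z/2.
  H_2: rank ker ∂_2 − rank ∂_3 = (18 − 18) − 0 = 0, and there is no ∂_3, so H_2 ≅ 0.

As a check, the Euler characteristic is 9 − 27 + 18 = 0, which agrees with 1 − 1 + 0 = 0.
(K is a triangulation of the Klein bottle.)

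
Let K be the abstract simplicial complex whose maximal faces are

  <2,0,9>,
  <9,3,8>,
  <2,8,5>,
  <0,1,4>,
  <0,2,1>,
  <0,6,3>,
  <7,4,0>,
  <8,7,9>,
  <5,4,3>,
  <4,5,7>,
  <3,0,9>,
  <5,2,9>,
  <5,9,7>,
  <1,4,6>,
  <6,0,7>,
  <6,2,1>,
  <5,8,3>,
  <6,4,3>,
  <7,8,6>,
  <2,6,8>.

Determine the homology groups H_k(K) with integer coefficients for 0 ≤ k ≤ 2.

H_0 ≅ Z,  H_1 ≅ Z ⊕ Z/2,  H_2 = 0.

We work with the vertex ordering 0 < 1 < 2 < 3 < 4 < 5 < 6 < 7 < 8 < 9. The simplices of K, each written with vertices in increasing order, are:

  0-simplices (10): [0], [1], [2], [3], [4], [5], [6], [7], [8], [9]
  1-simplices (30): (30 of them)
  2-simplices (20): (20 of them)

so the chain groups are C_0 ≅ Z^10, C_1 ≅ Z^30, C_2 ≅ Z^20.

∂_1: C_1 → C_0 is given by ∂[p,q] = [q] − [p].
As a 10×30 matrix over Z this has rank 9, with invariant factors (1,1,1,1,1,1,1,1,1).

Boundary ∂_2: C_2 → C_1 maps a triangle to the signed sum of its edges. For instance
  ∂[7,8,9] = [8,9] − [7,9] + [7,8],
  ∂[0,1,4] = [1,4] − [0,4] + [0,1].
This gives a 30×20 integer matrix of rank 20; reducing to Smith normal form yields diagonal entries (1,1,1,1,1,1,1,1,1,1,1,1,1,1,1,1,1,1,1,2).

Reading off H_k = ker ∂_k / im ∂_{k+1}:

  H_0: rank C_0 − rank ∂_1 = 10 − 9 = 1, and the invariant factors of ∂_1 are all 1, so H_0 ≅ Z.
  H_1: rank ker ∂_1 − rank ∂_2 = (30 − 9) − 20 = 1, and ∂_2 has invariant factor 2 > 1, so H_1 ≅ Z ⊕ Z/2.
  H_2: rank ker ∂_2 − rank ∂_3 = (20 − 20) − 0 = 0, and there is no ∂_3, so H_2 ≅ 0.

As a check, the Euler characteristic is 10 − 30 + 20 = 0, which agrees with 1 − 1 + 0 = 0.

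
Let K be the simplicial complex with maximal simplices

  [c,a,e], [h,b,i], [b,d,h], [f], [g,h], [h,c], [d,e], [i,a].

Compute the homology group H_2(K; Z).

Fix the vertex order a < b < c < d < e < f < g < h < i and write every simplex with vertices in increasing order. Then dim K = 2 and the simplices of K are:

  0-simplices (9): a, b, c, d, e, f, g, h, i
  1-simplices (12): ac, ae, ai, bd, bh, bi, ce, ch, de, dh, gh, hi
  2-simplices (3): ace, bdh, bhi

giving chain groups C_0 ≅ Z^9, C_1 ≅ Z^12, C_2 ≅ Z^3.

∂_1: C_1 → C_0 sends each edge [p,q] (with p < q) to q − p.
The resulting 9×12 matrix has rank 7, and its Smith normal form has invariant factors (1,1,1,1,1,1,1).

∂_2: C_2 → C_1 sends each 2-simplex [p,q,r] to [q,r] − [p,r] + [p,q]. For instance
  ∂ace = ce − ae + ac,
  ∂bhi = hi − bi + bh.
The 12×3 boundary matrix has rank 3 and Smith normal form diag(1,1,1).

Reading off H_k = ker ∂_k / im ∂_{k+1}:

  H_2: rank ker ∂_2 − rank ∂_3 = (3 − 3) − 0 = 0, and there is no ∂_3, so H_2 ≅ 0.

H_2 = 0.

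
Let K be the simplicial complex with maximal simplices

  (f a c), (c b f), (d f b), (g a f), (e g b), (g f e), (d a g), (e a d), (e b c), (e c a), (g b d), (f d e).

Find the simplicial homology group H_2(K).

Fix the vertex order a < b < c < d < e < f < g and write every simplex with vertices in increasing order. Then dim K = 2 and the simplices of K are:

  0-simplices (7): a, b, c, d, e, f, g
  1-simplices (18): ac, ad, ae, af, ag, bc, bd, be, bf, bg, ce, cf, de, df, dg, ef, eg, fg
  2-simplices (12): ace, acf, ade, adg, afg, bce, bcf, bdf, bdg, beg, def, efg

Hence C_0 ≅ Z^7, C_1 ≅ Z^18, C_2 ≅ Z^12.

∂_1: C_1 → C_0 sends each edge [p,q] (with p < q) to q − p.
As a 7×18 matrix over Z this has rank 6, with invariant factors (1,1,1,1,1,1).

The boundary map ∂_2: C_2 → C_1 acts by ∂[p,q,r] = [q,r] − [p,r] + [p,q]. For instance
  ∂bdf = df − bf + bd,
  ∂bdg = dg − bg + bd.
The 18×12 boundary matrix has rank 12 and Smith normal form diag(1,1,1,1,1,1,1,1,1,1,1,2).

Computing H_k = (kernel of ∂_k) / (image of ∂_{k+1}):

  H_2: rank ker ∂_2 − rank ∂_3 = (12 − 12) − 0 = 0, and there is no ∂_3, so H_2 = 0.

H_2 ≅ 0.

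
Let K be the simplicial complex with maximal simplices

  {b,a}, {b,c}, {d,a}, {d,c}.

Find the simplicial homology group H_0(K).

H_0 ≅ Z.

We work with the vertex ordering a < b < c < d. The simplices of K, each written with vertices in increasing order, are:

  0-simplices (4): a, b, c, d
  1-simplices (4): ab, ad, bc, cd

giving chain groups C_0 ≅ Z^4, C_1 ≅ Z^4.

Boundary ∂_1: C_1 → C_0 maps an edge to its endpoints' difference, ∂[p,q] = q − p. For instance
  ∂ad = d − a.
As a 4×4 matrix over Z this has rank 3, with invariant factors (1,1,1).

Computing H_k = (kernel of ∂_k) / (image of ∂_{k+1}):

  H_0: rank C_0 − rank ∂_1 = 4 − 3 = 1, and the invariant factors of ∂_1 are all 1, so H_0 = Z.

(K is a triangulation of the circle S^1.)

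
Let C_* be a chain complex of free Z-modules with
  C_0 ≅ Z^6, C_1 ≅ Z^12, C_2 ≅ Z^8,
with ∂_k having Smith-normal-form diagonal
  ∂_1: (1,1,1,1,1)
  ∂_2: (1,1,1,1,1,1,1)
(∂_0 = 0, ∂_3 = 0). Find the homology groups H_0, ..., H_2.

H_0 ≅ Z,  H_1 = 0,  H_2 ≅ Z.

H_0: b_0 = 6 − 0 − 5 = 1; torsion from ∂_1 factors > 1: none. So H_0 ≅ Z.
H_1: b_1 = 12 − 5 − 7 = 0; torsion from ∂_2 factors > 1: none. So H_1 ≅ 0.
H_2: b_2 = 8 − 7 − 0 = 1; torsion from ∂_3 factors > 1: none. So H_2 ≅ Z.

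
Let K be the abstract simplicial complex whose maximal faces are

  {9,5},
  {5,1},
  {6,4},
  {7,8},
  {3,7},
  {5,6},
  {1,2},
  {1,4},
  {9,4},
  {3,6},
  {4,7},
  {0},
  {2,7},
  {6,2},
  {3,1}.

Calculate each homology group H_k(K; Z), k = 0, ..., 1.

K has 10 vertices, 14 edges.
rank ∂_0 = 0, rank ∂_1 = 8 ⇒ b_0 = 10 − 0 − 8 = 2; all invariant factors of ∂_1 are 1 so no torsion. So H_0 ≅ Z^2.
rank ∂_1 = 8, rank ∂_2 = 0 ⇒ b_1 = 14 − 8 − 0 = 6. So H_1 ≅ Z^6.

H_0 = Z^2,  H_1 = Z^6.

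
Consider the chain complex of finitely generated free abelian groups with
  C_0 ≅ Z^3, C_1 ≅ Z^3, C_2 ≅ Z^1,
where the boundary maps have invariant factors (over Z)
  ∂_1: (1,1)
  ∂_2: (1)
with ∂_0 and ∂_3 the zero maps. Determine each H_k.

H_0: b_0 = 3 − 0 − 2 = 1; torsion from ∂_1 factors > 1: none. So H_0 = Z.
H_1: b_1 = 3 − 2 − 1 = 0; torsion from ∂_2 factors > 1: none. So H_1 = 0.
H_2: b_2 = 1 − 1 − 0 = 0; torsion from ∂_3 factors > 1: none. So H_2 = 0.

H_0 = Z,  H_1 = 0,  H_2 = 0.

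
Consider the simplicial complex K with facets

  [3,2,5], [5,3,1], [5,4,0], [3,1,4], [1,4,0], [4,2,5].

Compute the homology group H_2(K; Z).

Order the vertices as 0 < 1 < 2 < 3 < 4 < 5. Listing each simplex with vertices in this order, K has dimension 2 with simplices:

  0-simplices (6): [0], [1], [2], [3], [4], [5]
  1-simplices (12): [0,1], [0,4], [0,5], [1,3], [1,4], [1,5], [2,3], [2,4], [2,5], [3,4], [3,5], [4,5]
  2-simplices (6): [0,1,4], [0,4,5], [1,3,4], [1,3,5], [2,3,5], [2,4,5]

so the chain groups are C_0 ≅ Z^6, C_1 ≅ Z^12, C_2 ≅ Z^6.

∂_1: C_1 → C_0 sends each edge [p,q] (with p < q) to q − p.
The resulting 6×12 matrix has rank 5, and its Smith normal form has invariant factors (1,1,1,1,1).

Boundary ∂_2: C_2 → C_1 maps a triangle to the signed sum of its edges. For instance
  ∂[1,3,5] = [3,5] − [1,5] + [1,3],
  ∂[0,4,5] = [4,5] − [0,5] + [0,4].
This gives a 12×6 integer matrix of rank 6; reducing to Smith normal form yields diagonal entries (1,1,1,1,1,1).

Computing H_k = (kernel of ∂_k) / (image of ∂_{k+1}):

  H_2: rank ker ∂_2 − rank ∂_3 = (6 − 6) − 0 = 0, and there is no ∂_3, so H_2 = 0.

(K is a triangulation of the cylinder S^1 x I.)

H_2 = 0.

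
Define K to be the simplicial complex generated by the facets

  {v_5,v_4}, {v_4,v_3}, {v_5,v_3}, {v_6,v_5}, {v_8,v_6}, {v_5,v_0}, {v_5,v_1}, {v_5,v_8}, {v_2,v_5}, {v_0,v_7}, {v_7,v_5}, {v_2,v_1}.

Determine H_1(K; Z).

Order the vertices as v_0 < v_1 < v_2 < v_3 < v_4 < v_5 < v_6 < v_7 < v_8. Listing each simplex with vertices in this order, K has dimension 1 with simplices:

  0-simplices (9): [v_0], [v_1], [v_2], [v_3], [v_4], [v_5], [v_6], [v_7], [v_8]
  1-simplices (12): [v_0,v_5], [v_0,v_7], [v_1,v_2], [v_1,v_5], [v_2,v_5], [v_3,v_4], [v_3,v_5], [v_4,v_5], [v_5,v_6], [v_5,v_7], [v_5,v_8], [v_6,v_8]

so the chain groups are C_0 ≅ Z^9, C_1 ≅ Z^12.

∂_1: C_1 → C_0 is given by ∂[p,q] = [q] − [p]. For instance
  ∂[v_1,v_2] = [v_2] − [v_1].
The 9×12 boundary matrix has rank 8 and Smith normal form diag(1,1,1,1,1,1,1,1).

Now H_k = ker ∂_k / im ∂_{k+1}, so:

  H_1: rank ker ∂_1 − rank ∂_2 = (12 − 8) − 0 = 4, and there is no ∂_2, so H_1 ≅ Z^4.

H_1 = Z^4.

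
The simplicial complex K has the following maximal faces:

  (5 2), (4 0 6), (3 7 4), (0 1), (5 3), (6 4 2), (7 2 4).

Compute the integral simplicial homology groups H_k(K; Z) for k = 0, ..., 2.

K has 8 vertices, 12 edges, 4 triangles.
rank ∂_0 = 0, rank ∂_1 = 7 ⇒ b_0 = 8 − 0 − 7 = 1; all invariant factors of ∂_1 are 1 so no torsion. So H_0 ≅ Z.
rank ∂_1 = 7, rank ∂_2 = 4 ⇒ b_1 = 12 − 7 − 4 = 1; all invariant factors of ∂_2 are 1 so no torsion. So H_1 ≅ Z.
rank ∂_2 = 4, rank ∂_3 = 0 ⇒ b_2 = 4 − 4 − 0 = 0. So H_2 ≅ 0.

H_0 ≅ Z,  H_1 ≅ Z,  H_2 = 0.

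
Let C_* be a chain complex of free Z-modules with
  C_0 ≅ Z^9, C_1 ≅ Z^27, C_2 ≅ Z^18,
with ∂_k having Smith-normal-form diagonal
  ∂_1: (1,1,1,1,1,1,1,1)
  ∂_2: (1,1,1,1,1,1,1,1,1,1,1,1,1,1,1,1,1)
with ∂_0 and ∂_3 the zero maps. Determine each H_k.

H_0 = Z,  H_1 = Z^2,  H_2 = Z.

H_0: b_0 = 9 − 0 − 8 = 1; torsion from ∂_1 factors > 1: none. So H_0 = Z.
H_1: b_1 = 27 − 8 − 17 = 2; torsion from ∂_2 factors > 1: none. So H_1 = Z^2.
H_2: b_2 = 18 − 17 − 0 = 1; torsion from ∂_3 factors > 1: none. So H_2 = Z.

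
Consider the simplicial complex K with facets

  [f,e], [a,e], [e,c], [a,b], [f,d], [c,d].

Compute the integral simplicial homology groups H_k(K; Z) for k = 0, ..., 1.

H_0 ≅ Z,  H_1 ≅ Z.

We work with the vertex ordering a < b < c < d < e < f. The simplices of K, each written with vertices in increasing order, are:

  0-simplices (6): a, b, c, d, e, f
  1-simplices (6): ab, ae, cd, ce, df, ef

so the chain groups are C_0 ≅ Z^6, C_1 ≅ Z^6.

The boundary map ∂_1: C_1 → C_0 is given by ∂[p,q] = [q] − [p].
This gives a 6×6 integer matrix of rank 5; reducing to Smith normal form yields diagonal entries (1,1,1,1,1).

Computing H_k = (kernel of ∂_k) / (image of ∂_{k+1}):

  H_0: rank C_0 − rank ∂_1 = 6 − 5 = 1, and the invariant factors of ∂_1 are all 1, so H_0 = Z.
  H_1: rank ker ∂_1 − rank ∂_2 = (6 − 5) − 0 = 1, and there is no ∂_2, so H_1 = Z.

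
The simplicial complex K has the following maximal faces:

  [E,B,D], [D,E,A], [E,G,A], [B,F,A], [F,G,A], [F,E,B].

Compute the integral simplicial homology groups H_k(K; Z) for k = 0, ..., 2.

Take the total order A < B < D < E < F < G on the vertex set. Then K (dimension 2) consists of the simplices:

  0-simplices (6): A, B, D, E, F, G
  1-simplices (12): AB, AD, AE, AF, AG, BD, BE, BF, DE, EF, EG, FG
  2-simplices (6): ABF, ADE, AEG, AFG, BDE, BEF

so the chain groups are C_0 ≅ Z^6, C_1 ≅ Z^12, C_2 ≅ Z^6.

∂_1: C_1 → C_0 is given by ∂[p,q] = [q] − [p]. For instance
  ∂FG = G − F.
The 6×12 boundary matrix has rank 5 and Smith normal form diag(1,1,1,1,1).

Boundary ∂_2: C_2 → C_1 sends each 2-simplex [p,q,r] to [q,r] − [p,r] + [p,q]. For instance
  ∂AEG = EG − AG + AE,
  ∂ADE = DE − AE + AD.
This gives a 12×6 integer matrix of rank 6; reducing to Smith normal form yields diagonal entries (1,1,1,1,1,1).

Now H_k = ker ∂_k / im ∂_{k+1}, so:

  H_0: rank C_0 − rank ∂_1 = 6 − 5 = 1, and the invariant factors of ∂_1 are all 1, so H_0 ≅ Z.
  H_1: rank ker ∂_1 − rank ∂_2 = (12 − 5) − 6 = 1, and the invariant factors of ∂_2 are all 1, so H_1 ≅ Z.
  H_2: rank ker ∂_2 − rank ∂_3 = (6 − 6) − 0 = 0, and there is no ∂_3, so H_2 ≅ 0.

As a check, the Euler characteristic is 6 − 12 + 6 = 0, which agrees with 1 − 1 + 0 = 0.

H_0 ≅ Z,  H_1 ≅ Z,  H_2 = 0.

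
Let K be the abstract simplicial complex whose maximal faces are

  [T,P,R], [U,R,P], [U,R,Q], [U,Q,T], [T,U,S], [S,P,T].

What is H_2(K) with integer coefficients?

H_2 ≅ 0.

Order the vertices as P < Q < R < S < T < U. Listing each simplex with vertices in this order, K has dimension 2 with simplices:

  0-simplices (6): P, Q, R, S, T, U
  1-simplices (12): PR, PS, PT, PU, QR, QT, QU, RT, RU, ST, SU, TU
  2-simplices (6): PRT, PRU, PST, QRU, QTU, STU

giving chain groups C_0 ≅ Z^6, C_1 ≅ Z^12, C_2 ≅ Z^6.

Boundary ∂_1: C_1 → C_0 is given by ∂[p,q] = [q] − [p]. For instance
  ∂QT = T − Q.
As a 6×12 matrix over Z this has rank 5, with invariant factors (1,1,1,1,1).

∂_2: C_2 → C_1 maps a triangle to the signed sum of its edges. For instance
  ∂PST = ST − PT + PS,
  ∂STU = TU − SU + ST.
The 12×6 boundary matrix has rank 6 and Smith normal form diag(1,1,1,1,1,1).

Reading off H_k = ker ∂_k / im ∂_{k+1}:

  H_2: rank ker ∂_2 − rank ∂_3 = (6 − 6) − 0 = 0, and there is no ∂_3, so H_2 ≅ 0.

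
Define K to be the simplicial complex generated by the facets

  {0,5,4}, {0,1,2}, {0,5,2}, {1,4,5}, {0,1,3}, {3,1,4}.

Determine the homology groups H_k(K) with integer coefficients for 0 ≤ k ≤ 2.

Take the total order 0 < 1 < 2 < 3 < 4 < 5 on the vertex set. Then K (dimension 2) consists of the simplices:

  0-simplices (6): [0], [1], [2], [3], [4], [5]
  1-simplices (12): [0,1], [0,2], [0,3], [0,4], [0,5], [1,2], [1,3], [1,4], [1,5], [2,5], [3,4], [4,5]
  2-simplices (6): [0,1,2], [0,1,3], [0,2,5], [0,4,5], [1,3,4], [1,4,5]

so the chain groups are C_0 ≅ Z^6, C_1 ≅ Z^12, C_2 ≅ Z^6.

Boundary ∂_1: C_1 → C_0 is given by ∂[p,q] = [q] − [p]. For instance
  ∂[1,2] = [2] − [1].
As a 6×12 matrix over Z this has rank 5, with invariant factors (1,1,1,1,1).

The boundary map ∂_2: C_2 → C_1 acts by ∂[p,q,r] = [q,r] − [p,r] + [p,q]. For instance
  ∂[0,1,2] = [1,2] − [0,2] + [0,1],
  ∂[0,4,5] = [4,5] − [0,5] + [0,4].
This gives a 12×6 integer matrix of rank 6; reducing to Smith normal form yields diagonal entries (1,1,1,1,1,1).

From H_k ≅ ker(∂_k) / im(∂_{k+1}) we obtain:

  H_0: rank C_0 − rank ∂_1 = 6 − 5 = 1, and the invariant factors of ∂_1 are all 1, so H_0 ≅ Z.
  H_1: rank ker ∂_1 − rank ∂_2 = (12 − 5) − 6 = 1, and the invariant factors of ∂_2 are all 1, so H_1 ≅ Z.
  H_2: rank ker ∂_2 − rank ∂_3 = (6 − 6) − 0 = 0, and there is no ∂_3, so H_2 ≅ 0.

H_0 = Z,  H_1 = Z,  H_2 = 0.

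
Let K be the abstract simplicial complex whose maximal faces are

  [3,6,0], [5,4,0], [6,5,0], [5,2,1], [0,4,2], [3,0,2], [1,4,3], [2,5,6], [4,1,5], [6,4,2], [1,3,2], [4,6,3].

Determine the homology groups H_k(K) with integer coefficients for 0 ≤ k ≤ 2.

H_0 ≅ Z,  H_1 ≅ Z/2,  H_2 = 0.

We work with the vertex ordering 0 < 1 < 2 < 3 < 4 < 5 < 6. The simplices of K, each written with vertices in increasing order, are:

  0-simplices (7): [0], [1], [2], [3], [4], [5], [6]
  1-simplices (18): [0,2], [0,3], [0,4], [0,5], [0,6], [1,2], [1,3], [1,4], [1,5], [2,3], [2,4], [2,5], [2,6], [3,4], [3,6], [4,5], [4,6], [5,6]
  2-simplices (12): [0,2,3], [0,2,4], [0,3,6], [0,4,5], [0,5,6], [1,2,3], [1,2,5], [1,3,4], [1,4,5], [2,4,6], [2,5,6], [3,4,6]

giving chain groups C_0 ≅ Z^7, C_1 ≅ Z^18, C_2 ≅ Z^12.

∂_1: C_1 → C_0 sends each edge [p,q] (with p < q) to q − p. For instance
  ∂[0,5] = [5] − [0].
The 7×18 boundary matrix has rank 6 and Smith normal form diag(1,1,1,1,1,1).

Boundary ∂_2: C_2 → C_1 maps a triangle to the signed sum of its edges. For instance
  ∂[0,2,4] = [2,4] − [0,4] + [0,2],
  ∂[1,4,5] = [4,5] − [1,5] + [1,4].
As a 18×12 matrix over Z this has rank 12, with invariant factors (1,1,1,1,1,1,1,1,1,1,1,2).

Now H_k = ker ∂_k / im ∂_{k+1}, so:

  H_0: rank C_0 − rank ∂_1 = 7 − 6 = 1, and the invariant factors of ∂_1 are all 1, so H_0 ≅ Z.
  H_1: rank ker ∂_1 − rank ∂_2 = (18 − 6) − 12 = 0, and ∂_2 has invariant factor 2 > 1, so H_1 ≅ Z/2.
  H_2: rank ker ∂_2 − rank ∂_3 = (12 − 12) − 0 = 0, and there is no ∂_3, so H_2 ≅ 0.

As a check, the Euler characteristic is 7 − 18 + 12 = 1, which agrees with 1 − 0 + 0 = 1.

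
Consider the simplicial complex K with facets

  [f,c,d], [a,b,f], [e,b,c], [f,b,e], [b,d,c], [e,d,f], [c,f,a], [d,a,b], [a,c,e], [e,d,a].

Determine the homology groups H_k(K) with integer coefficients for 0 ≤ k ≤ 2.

H_0 = Z,  H_1 = Z/2,  H_2 = 0.

Order the vertices as a < b < c < d < e < f. Listing each simplex with vertices in this order, K has dimension 2 with simplices:

  0-simplices (6): a, b, c, d, e, f
  1-simplices (15): ab, ac, ad, ae, af, bc, bd, be, bf, cd, ce, cf, de, df, ef
  2-simplices (10): abd, abf, ace, acf, ade, bcd, bce, bef, cdf, def

so the chain groups are C_0 ≅ Z^6, C_1 ≅ Z^15, C_2 ≅ Z^10.

Boundary ∂_1: C_1 → C_0 sends each edge [p,q] (with p < q) to q − p. For instance
  ∂ac = c − a.
As a 6×15 matrix over Z this has rank 5, with invariant factors (1,1,1,1,1).

∂_2: C_2 → C_1 acts by ∂[p,q,r] = [q,r] − [p,r] + [p,q]. For instance
  ∂abd = bd − ad + ab,
  ∂ace = ce − ae + ac.
The 15×10 boundary matrix has rank 10 and Smith normal form diag(1,1,1,1,1,1,1,1,1,2).

From H_k ≅ ker(∂_k) / im(∂_{k+1}) we obtain:

  H_0: rank C_0 − rank ∂_1 = 6 − 5 = 1, and the invariant factors of ∂_1 are all 1, so H_0 ≅ Z.
  H_1: rank ker ∂_1 − rank ∂_2 = (15 − 5) − 10 = 0, and ∂_2 has invariant factor 2 > 1, so H_1 ≅ Z/2.
  H_2: rank ker ∂_2 − rank ∂_3 = (10 − 10) − 0 = 0, and there is no ∂_3, so H_2 ≅ 0.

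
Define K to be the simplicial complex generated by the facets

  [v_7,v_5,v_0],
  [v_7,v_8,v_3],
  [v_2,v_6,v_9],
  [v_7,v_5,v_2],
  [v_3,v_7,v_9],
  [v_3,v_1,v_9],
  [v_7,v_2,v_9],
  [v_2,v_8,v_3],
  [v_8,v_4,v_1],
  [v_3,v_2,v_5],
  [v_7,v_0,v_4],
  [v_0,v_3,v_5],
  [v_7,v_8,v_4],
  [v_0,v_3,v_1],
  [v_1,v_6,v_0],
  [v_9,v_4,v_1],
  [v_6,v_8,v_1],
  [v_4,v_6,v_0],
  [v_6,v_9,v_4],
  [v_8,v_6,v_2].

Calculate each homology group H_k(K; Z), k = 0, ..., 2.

H_0 ≅ Z,  H_1 ≅ Z ⊕ Z/2,  H_2 = 0.

Fix the vertex order v_0 < v_1 < v_2 < v_3 < v_4 < v_5 < v_6 < v_7 < v_8 < v_9 and write every simplex with vertices in increasing order. Then dim K = 2 and the simplices of K are:

  0-simplices (10): [v_0], [v_1], [v_2], [v_3], [v_4], [v_5], [v_6], [v_7], [v_8], [v_9]
  1-simplices (30): (30 of them)
  2-simplices (20): (20 of them)

giving chain groups C_0 ≅ Z^10, C_1 ≅ Z^30, C_2 ≅ Z^20.

∂_1: C_1 → C_0 sends each edge [p,q] (with p < q) to q − p.
As a 10×30 matrix over Z this has rank 9, with invariant factors (1,1,1,1,1,1,1,1,1).

∂_2: C_2 → C_1 maps a triangle to the signed sum of its edges. For instance
  ∂[v_2,v_5,v_7] = [v_5,v_7] − [v_2,v_7] + [v_2,v_5],
  ∂[v_0,v_1,v_6] = [v_1,v_6] − [v_0,v_6] + [v_0,v_1].
The resulting 30×20 matrix has rank 20, and its Smith normal form has invariant factors (1,1,1,1,1,1,1,1,1,1,1,1,1,1,1,1,1,1,1,2).

Computing H_k = (kernel of ∂_k) / (image of ∂_{k+1}):

  H_0: rank C_0 − rank ∂_1 = 10 − 9 = 1, and the invariant factors of ∂_1 are all 1, so H_0 ≅ Z.
  H_1: rank ker ∂_1 − rank ∂_2 = (30 − 9) − 20 = 1, and ∂_2 has invariant factor 2 > 1, so H_1 ≅ Z ⊕ Z/2.
  H_2: rank ker ∂_2 − rank ∂_3 = (20 − 20) − 0 = 0, and there is no ∂_3, so H_2 ≅ 0.

As a check, the Euler characteristic is 10 − 30 + 20 = 0, which agrees with 1 − 1 + 0 = 0.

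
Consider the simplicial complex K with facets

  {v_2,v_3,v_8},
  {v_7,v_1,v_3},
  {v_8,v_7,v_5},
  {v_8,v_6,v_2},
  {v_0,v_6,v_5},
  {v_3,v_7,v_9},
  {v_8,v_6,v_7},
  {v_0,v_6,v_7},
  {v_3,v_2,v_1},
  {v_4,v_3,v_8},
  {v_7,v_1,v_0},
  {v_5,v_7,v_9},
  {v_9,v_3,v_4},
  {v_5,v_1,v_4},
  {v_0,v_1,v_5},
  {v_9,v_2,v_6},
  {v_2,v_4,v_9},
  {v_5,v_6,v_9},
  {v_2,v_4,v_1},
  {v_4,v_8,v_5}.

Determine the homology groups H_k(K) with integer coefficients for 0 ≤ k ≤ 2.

H_0 = Z,  H_1 = Z ⊕ Z/2,  H_2 = 0.

Order the vertices as v_0 < v_1 < v_2 < v_3 < v_4 < v_5 < v_6 < v_7 < v_8 < v_9. Listing each simplex with vertices in this order, K has dimension 2 with simplices:

  0-simplices (10): [v_0], [v_1], [v_2], [v_3], [v_4], [v_5], [v_6], [v_7], [v_8], [v_9]
  1-simplices (30): (30 of them)
  2-simplices (20): (20 of them)

Hence C_0 ≅ Z^10, C_1 ≅ Z^30, C_2 ≅ Z^20.

Boundary ∂_1: C_1 → C_0 is given by ∂[p,q] = [q] − [p].
The 10×30 boundary matrix has rank 9 and Smith normal form diag(1,1,1,1,1,1,1,1,1).

The boundary map ∂_2: C_2 → C_1 sends each 2-simplex [p,q,r] to [q,r] − [p,r] + [p,q]. For instance
  ∂[v_6,v_7,v_8] = [v_7,v_8] − [v_6,v_8] + [v_6,v_7],
  ∂[v_3,v_4,v_8] = [v_4,v_8] − [v_3,v_8] + [v_3,v_4].
This gives a 30×20 integer matrix of rank 20; reducing to Smith normal form yields diagonal entries (1,1,1,1,1,1,1,1,1,1,1,1,1,1,1,1,1,1,1,2).

Reading off H_k = ker ∂_k / im ∂_{k+1}:

  H_0: rank C_0 − rank ∂_1 = 10 − 9 = 1, and the invariant factors of ∂_1 are all 1, so H_0 = Z.
  H_1: rank ker ∂_1 − rank ∂_2 = (30 − 9) − 20 = 1, and ∂_2 has invariant factor 2 > 1, so H_1 = Z ⊕ Z/2.
  H_2: rank ker ∂_2 − rank ∂_3 = (20 − 20) − 0 = 0, and there is no ∂_3, so H_2 = 0.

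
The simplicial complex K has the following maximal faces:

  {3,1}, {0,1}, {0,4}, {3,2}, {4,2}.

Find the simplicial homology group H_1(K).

Take the total order 0 < 1 < 2 < 3 < 4 on the vertex set. Then K (dimension 1) consists of the simplices:

  0-simplices (5): [0], [1], [2], [3], [4]
  1-simplices (5): [0,1], [0,4], [1,3], [2,3], [2,4]

so the chain groups are C_0 ≅ Z^5, C_1 ≅ Z^5.

∂_1: C_1 → C_0 is given by ∂[p,q] = [q] − [p]. For instance
  ∂[2,4] = [4] − [2].
This gives a 5×5 integer matrix of rank 4; reducing to Smith normal form yields diagonal entries (1,1,1,1).

Reading off H_k = ker ∂_k / im ∂_{k+1}:

  H_1: rank ker ∂_1 − rank ∂_2 = (5 − 4) − 0 = 1, and there is no ∂_2, so H_1 = Z.

H_1 ≅ Z.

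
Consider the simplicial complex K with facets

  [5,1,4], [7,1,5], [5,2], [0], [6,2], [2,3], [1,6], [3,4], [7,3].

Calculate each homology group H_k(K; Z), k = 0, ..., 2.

H_0 ≅ Z^2,  H_1 ≅ Z^3,  H_2 = 0.

Order the vertices as 0 < 1 < 2 < 3 < 4 < 5 < 6 < 7. Listing each simplex with vertices in this order, K has dimension 2 with simplices:

  0-simplices (8): [0], [1], [2], [3], [4], [5], [6], [7]
  1-simplices (11): [1,4], [1,5], [1,6], [1,7], [2,3], [2,5], [2,6], [3,4], [3,7], [4,5], [5,7]
  2-simplices (2): [1,4,5], [1,5,7]

giving chain groups C_0 ≅ Z^8, C_1 ≅ Z^11, C_2 ≅ Z^2.

The boundary map ∂_1: C_1 → C_0 maps an edge to its endpoints' difference, ∂[p,q] = q − p.
As a 8×11 matrix over Z this has rank 6, with invariant factors (1,1,1,1,1,1).

Boundary ∂_2: C_2 → C_1 sends each 2-simplex [p,q,r] to [q,r] − [p,r] + [p,q]. For instance
  ∂[1,4,5] = [4,5] − [1,5] + [1,4],
  ∂[1,5,7] = [5,7] − [1,7] + [1,5].
The 11×2 boundary matrix has rank 2 and Smith normal form diag(1,1).

Now H_k = ker ∂_k / im ∂_{k+1}, so:

  H_0: rank C_0 − rank ∂_1 = 8 − 6 = 2, and the invariant factors of ∂_1 are all 1, so H_0 = Z^2.
  H_1: rank ker ∂_1 − rank ∂_2 = (11 − 6) − 2 = 3, and the invariant factors of ∂_2 are all 1, so H_1 = Z^3.
  H_2: rank ker ∂_2 − rank ∂_3 = (2 − 2) − 0 = 0, and there is no ∂_3, so H_2 = 0.

As a check, the Euler characteristic is 8 − 11 + 2 = -1, which agrees with 2 − 3 + 0 = -1.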